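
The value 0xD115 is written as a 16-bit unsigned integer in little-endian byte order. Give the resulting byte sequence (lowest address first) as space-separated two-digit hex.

Split into bytes (most-significant first): D1 15.
Little-endian: lowest address holds the least-significant byte.
So at ascending addresses the bytes are 15 D1.

15 D1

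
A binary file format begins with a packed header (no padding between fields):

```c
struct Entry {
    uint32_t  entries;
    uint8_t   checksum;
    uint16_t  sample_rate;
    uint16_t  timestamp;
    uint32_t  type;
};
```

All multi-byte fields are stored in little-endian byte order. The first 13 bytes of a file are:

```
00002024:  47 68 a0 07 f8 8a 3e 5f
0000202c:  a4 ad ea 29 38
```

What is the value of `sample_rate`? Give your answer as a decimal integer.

`sample_rate` follows `entries` (4 B), `checksum` (1 B), so it starts at offset 4 + 1 = 5 and occupies 2 bytes.
Bytes at offsets 5..6: 8A 3E.
Little-endian: lowest address holds the least-significant byte.
Reassemble most-significant byte first: 3E 8A → 0x3E8A.
0x3E8A = 16010.

16010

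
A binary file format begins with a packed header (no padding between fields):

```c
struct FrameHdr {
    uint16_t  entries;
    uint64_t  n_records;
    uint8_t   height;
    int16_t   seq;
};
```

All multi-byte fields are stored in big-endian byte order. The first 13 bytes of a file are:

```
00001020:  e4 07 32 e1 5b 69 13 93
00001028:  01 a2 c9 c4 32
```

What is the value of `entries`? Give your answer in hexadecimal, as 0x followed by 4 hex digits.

0xE407

`entries` is the first field, at byte offset 0, occupying 2 bytes.
Bytes at offsets 0..1: E4 07.
In big-endian order the high byte comes first in memory.
The bytes are already most-significant first: 0xE407.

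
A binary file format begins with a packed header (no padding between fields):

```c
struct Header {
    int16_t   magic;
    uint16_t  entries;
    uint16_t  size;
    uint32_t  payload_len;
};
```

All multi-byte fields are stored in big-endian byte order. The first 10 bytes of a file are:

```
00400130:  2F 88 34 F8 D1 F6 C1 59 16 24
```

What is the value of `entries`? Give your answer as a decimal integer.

13560

`entries` follows `magic` (2 bytes), so it starts at byte offset 2 and occupies 2 bytes.
Bytes at offsets 2..3: 34 F8.
Big-endian: lowest address holds the most-significant byte.
The bytes are already most-significant first: 0x34F8.
0x34F8 = 13560.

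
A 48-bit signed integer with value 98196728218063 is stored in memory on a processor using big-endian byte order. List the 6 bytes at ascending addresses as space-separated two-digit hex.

98196728218063 in hexadecimal, padded to 48 bits, is 0x594F351A81CF.
Split into bytes (most-significant first): 59 4F 35 1A 81 CF.
Big-endian: lowest address holds the most-significant byte.
So the memory order matches the most-significant-first order: 59 4F 35 1A 81 CF.

59 4F 35 1A 81 CF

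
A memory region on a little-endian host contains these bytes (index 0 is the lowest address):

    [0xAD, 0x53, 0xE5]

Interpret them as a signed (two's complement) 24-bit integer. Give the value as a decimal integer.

-1748051

Little-endian stores the least-significant byte at the lowest address.
Reassemble most-significant byte first: E5 53 AD → 0xE553AD.
Top bit is set, so as a signed 24-bit value this is 0xE553AD − 2^24 = -1748051.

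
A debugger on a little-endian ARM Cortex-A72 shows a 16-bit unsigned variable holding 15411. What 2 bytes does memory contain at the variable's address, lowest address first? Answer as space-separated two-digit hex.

15411 in hexadecimal, padded to 16 bits, is 0x3C33.
Split into bytes (most-significant first): 3C 33.
In little-endian order the low byte comes first in memory.
So at ascending addresses the bytes are 33 3C.

33 3C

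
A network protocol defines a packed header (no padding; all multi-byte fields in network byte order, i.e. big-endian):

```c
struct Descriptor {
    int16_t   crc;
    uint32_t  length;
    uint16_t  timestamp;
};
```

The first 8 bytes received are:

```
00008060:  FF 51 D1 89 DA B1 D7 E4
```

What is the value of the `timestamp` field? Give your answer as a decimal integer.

`timestamp` follows `crc` (2 B), `length` (4 B), so it starts at offset 2 + 4 = 6 and occupies 2 bytes.
Bytes at offsets 6..7: D7 E4.
In big-endian order the high byte comes first in memory.
The bytes are already most-significant first: 0xD7E4.
0xD7E4 = 55268.

55268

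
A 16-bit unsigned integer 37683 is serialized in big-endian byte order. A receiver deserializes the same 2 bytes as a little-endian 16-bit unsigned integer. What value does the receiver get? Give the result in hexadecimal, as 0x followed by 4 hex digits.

37683 in 16-bit hexadecimal is 0x9333.
Stored big-endian, the bytes at ascending addresses are 93 33.
Read back as little-endian, the first byte is least significant, giving 0x3393.

0x3393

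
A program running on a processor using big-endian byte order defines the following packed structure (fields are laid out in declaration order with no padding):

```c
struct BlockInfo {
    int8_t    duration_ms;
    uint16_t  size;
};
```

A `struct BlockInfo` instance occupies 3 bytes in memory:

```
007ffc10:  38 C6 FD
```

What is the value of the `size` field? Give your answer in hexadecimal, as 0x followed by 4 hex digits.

0xC6FD

`size` follows `duration_ms` (1 byte), so it starts at byte offset 1 and occupies 2 bytes.
Bytes at offsets 1..2: C6 FD.
Big-endian: lowest address holds the most-significant byte.
The bytes are already most-significant first: 0xC6FD.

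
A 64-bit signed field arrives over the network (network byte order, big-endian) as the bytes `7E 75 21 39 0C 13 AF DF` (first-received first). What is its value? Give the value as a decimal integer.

9112225949953535967

Big-endian: lowest address holds the most-significant byte.
The bytes are already most-significant first: 0x7E7521390C13AFDF.
0x7E7521390C13AFDF = 9112225949953535967.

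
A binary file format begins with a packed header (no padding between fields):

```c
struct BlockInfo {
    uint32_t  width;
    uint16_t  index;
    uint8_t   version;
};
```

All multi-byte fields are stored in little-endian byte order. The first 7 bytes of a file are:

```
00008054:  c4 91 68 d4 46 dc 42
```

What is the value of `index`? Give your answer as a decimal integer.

`index` follows `width` (4 bytes), so it starts at byte offset 4 and occupies 2 bytes.
Bytes at offsets 4..5: 46 DC.
Little-endian stores the least-significant byte at the lowest address.
Reassemble most-significant byte first: DC 46 → 0xDC46.
0xDC46 = 56390.

56390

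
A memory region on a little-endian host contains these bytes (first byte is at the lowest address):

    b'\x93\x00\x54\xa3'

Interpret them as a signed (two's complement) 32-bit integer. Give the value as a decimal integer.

Little-endian stores the least-significant byte at the lowest address.
Reassemble most-significant byte first: A3 54 00 93 → 0xA3540093.
Top bit is set, so as a signed 32-bit value this is 0xA3540093 − 2^32 = -1554775917.

-1554775917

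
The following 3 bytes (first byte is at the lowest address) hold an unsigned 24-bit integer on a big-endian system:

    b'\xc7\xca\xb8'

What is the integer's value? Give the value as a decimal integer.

13093560

Big-endian: lowest address holds the most-significant byte.
The bytes are already most-significant first: 0xC7CAB8.
0xC7CAB8 = 13093560.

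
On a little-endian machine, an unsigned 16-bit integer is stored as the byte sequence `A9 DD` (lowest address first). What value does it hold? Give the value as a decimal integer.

In little-endian order the low byte comes first in memory.
Reassemble most-significant byte first: DD A9 → 0xDDA9.
0xDDA9 = 56745.

56745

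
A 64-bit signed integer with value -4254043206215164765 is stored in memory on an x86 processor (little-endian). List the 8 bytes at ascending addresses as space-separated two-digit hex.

A3 9C 61 2A 3E 9A F6 C4

Two's complement of -4254043206215164765 in 64 bits: 4254043206215164765 = 0x3B0965C1D59E635D; invert → 0xC4F69A3E2A619CA2; add 1 → 0xC4F69A3E2A619CA3.
Split into bytes (most-significant first): C4 F6 9A 3E 2A 61 9C A3.
Little-endian stores the least-significant byte at the lowest address.
So at ascending addresses the bytes are A3 9C 61 2A 3E 9A F6 C4.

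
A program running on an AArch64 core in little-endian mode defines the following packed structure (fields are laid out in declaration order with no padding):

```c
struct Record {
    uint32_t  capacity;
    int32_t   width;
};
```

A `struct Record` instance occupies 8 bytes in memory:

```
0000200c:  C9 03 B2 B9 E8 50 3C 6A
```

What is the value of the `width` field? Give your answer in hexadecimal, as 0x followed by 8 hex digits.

`width` follows `capacity` (4 bytes), so it starts at byte offset 4 and occupies 4 bytes.
Bytes at offsets 4..7: E8 50 3C 6A.
In little-endian order the low byte comes first in memory.
Reassemble most-significant byte first: 6A 3C 50 E8 → 0x6A3C50E8.

0x6A3C50E8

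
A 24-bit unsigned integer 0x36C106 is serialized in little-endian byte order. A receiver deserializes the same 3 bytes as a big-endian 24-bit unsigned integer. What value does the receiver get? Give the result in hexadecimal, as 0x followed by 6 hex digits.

0x06C136

Stored little-endian, the bytes at ascending addresses are 06 C1 36.
Read back as big-endian, the last byte is least significant, giving 0x06C136.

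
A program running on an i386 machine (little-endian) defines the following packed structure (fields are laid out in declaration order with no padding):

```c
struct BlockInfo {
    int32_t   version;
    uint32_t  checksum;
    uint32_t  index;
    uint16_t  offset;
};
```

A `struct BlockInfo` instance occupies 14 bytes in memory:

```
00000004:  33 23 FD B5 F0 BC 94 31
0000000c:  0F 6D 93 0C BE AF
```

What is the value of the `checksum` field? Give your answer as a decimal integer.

831831280

`checksum` follows `version` (4 bytes), so it starts at byte offset 4 and occupies 4 bytes.
Bytes at offsets 4..7: F0 BC 94 31.
Little-endian stores the least-significant byte at the lowest address.
Reassemble most-significant byte first: 31 94 BC F0 → 0x3194BCF0.
0x3194BCF0 = 831831280.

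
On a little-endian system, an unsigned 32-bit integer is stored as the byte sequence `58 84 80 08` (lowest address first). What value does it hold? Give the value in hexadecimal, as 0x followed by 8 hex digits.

0x08808458

In little-endian order the low byte comes first in memory.
Reassemble most-significant byte first: 08 80 84 58 → 0x08808458.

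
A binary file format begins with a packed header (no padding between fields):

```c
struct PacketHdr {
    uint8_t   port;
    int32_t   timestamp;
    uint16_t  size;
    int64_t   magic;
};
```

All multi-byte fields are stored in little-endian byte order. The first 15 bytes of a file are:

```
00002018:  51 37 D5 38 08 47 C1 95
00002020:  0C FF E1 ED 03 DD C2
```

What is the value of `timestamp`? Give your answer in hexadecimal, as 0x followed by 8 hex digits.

`timestamp` follows `port` (1 byte), so it starts at byte offset 1 and occupies 4 bytes.
Bytes at offsets 1..4: 37 D5 38 08.
Little-endian stores the least-significant byte at the lowest address.
Reassemble most-significant byte first: 08 38 D5 37 → 0x0838D537.

0x0838D537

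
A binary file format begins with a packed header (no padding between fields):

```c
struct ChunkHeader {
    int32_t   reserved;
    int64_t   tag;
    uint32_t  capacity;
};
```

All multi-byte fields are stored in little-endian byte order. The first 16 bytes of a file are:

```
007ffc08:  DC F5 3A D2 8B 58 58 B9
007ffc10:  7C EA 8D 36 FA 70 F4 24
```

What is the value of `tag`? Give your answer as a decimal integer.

`tag` follows `reserved` (4 bytes), so it starts at byte offset 4 and occupies 8 bytes.
Bytes at offsets 4..11: 8B 58 58 B9 7C EA 8D 36.
Little-endian: lowest address holds the least-significant byte.
Reassemble most-significant byte first: 36 8D EA 7C B9 58 58 8B → 0x368DEA7CB958588B.
0x368DEA7CB958588B = 3931055871170730123.

3931055871170730123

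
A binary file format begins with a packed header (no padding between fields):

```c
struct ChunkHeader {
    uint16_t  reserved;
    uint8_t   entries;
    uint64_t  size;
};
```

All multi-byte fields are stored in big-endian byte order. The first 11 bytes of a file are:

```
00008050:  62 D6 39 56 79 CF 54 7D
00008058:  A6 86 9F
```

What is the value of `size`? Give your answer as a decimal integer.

`size` follows `reserved` (2 B), `entries` (1 B), so it starts at offset 2 + 1 = 3 and occupies 8 bytes.
Bytes at offsets 3..10: 56 79 CF 54 7D A6 86 9F.
Big-endian stores the most-significant byte at the lowest address.
The bytes are already most-significant first: 0x5679CF547DA6869F.
0x5679CF547DA6869F = 6231239521236059807.

6231239521236059807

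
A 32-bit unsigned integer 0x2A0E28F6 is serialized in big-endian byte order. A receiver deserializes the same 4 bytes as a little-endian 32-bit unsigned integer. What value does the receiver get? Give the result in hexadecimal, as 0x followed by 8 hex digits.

0xF6280E2A

Stored big-endian, the bytes at ascending addresses are 2A 0E 28 F6.
Read back as little-endian, the first byte is least significant, giving 0xF6280E2A.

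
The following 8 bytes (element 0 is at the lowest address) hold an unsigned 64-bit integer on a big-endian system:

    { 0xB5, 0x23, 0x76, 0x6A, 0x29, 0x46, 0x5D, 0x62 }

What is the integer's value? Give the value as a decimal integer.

Big-endian: lowest address holds the most-significant byte.
The bytes are already most-significant first: 0xB523766A29465D62.
0xB523766A29465D62 = 13052406343380917602.

13052406343380917602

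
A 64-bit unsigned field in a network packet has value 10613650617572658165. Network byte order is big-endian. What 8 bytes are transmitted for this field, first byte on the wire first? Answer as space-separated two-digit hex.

93 4B 43 00 CE 86 0B F5

10613650617572658165 in hexadecimal, padded to 64 bits, is 0x934B4300CE860BF5.
Split into bytes (most-significant first): 93 4B 43 00 CE 86 0B F5.
Big-endian stores the most-significant byte at the lowest address.
So the memory order matches the most-significant-first order: 93 4B 43 00 CE 86 0B F5.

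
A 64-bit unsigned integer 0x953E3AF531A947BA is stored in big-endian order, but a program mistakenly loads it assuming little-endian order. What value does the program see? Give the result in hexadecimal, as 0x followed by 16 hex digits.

0xBA47A931F53A3E95

Stored big-endian, the bytes at ascending addresses are 95 3E 3A F5 31 A9 47 BA.
Read back as little-endian, the first byte is least significant, giving 0xBA47A931F53A3E95.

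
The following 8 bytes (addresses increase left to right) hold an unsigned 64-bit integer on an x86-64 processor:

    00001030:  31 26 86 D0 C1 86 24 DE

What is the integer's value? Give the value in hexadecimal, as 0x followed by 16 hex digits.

Little-endian stores the least-significant byte at the lowest address.
Reassemble most-significant byte first: DE 24 86 C1 D0 86 26 31 → 0xDE2486C1D0862631.

0xDE2486C1D0862631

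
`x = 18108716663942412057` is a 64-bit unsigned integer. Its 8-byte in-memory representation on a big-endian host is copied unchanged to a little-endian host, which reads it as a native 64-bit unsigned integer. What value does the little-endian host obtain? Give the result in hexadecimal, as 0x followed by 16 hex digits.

0x19F77B9CDC154FFB

18108716663942412057 in 64-bit hexadecimal is 0xFB4F15DC9C7BF719.
Stored big-endian, the bytes at ascending addresses are FB 4F 15 DC 9C 7B F7 19.
Read back as little-endian, the first byte is least significant, giving 0x19F77B9CDC154FFB.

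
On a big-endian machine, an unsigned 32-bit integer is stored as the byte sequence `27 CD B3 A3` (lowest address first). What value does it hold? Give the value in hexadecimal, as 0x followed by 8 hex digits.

Big-endian: lowest address holds the most-significant byte.
The bytes are already most-significant first: 0x27CDB3A3.

0x27CDB3A3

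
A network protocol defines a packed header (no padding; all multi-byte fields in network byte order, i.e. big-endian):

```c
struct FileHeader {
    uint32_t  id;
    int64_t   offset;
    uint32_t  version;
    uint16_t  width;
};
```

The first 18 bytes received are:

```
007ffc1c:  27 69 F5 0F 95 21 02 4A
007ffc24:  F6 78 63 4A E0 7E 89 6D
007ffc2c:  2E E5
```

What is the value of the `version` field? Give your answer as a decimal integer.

3766389101

`version` follows `id` (4 B), `offset` (8 B), so it starts at offset 4 + 8 = 12 and occupies 4 bytes.
Bytes at offsets 12..15: E0 7E 89 6D.
In big-endian order the high byte comes first in memory.
The bytes are already most-significant first: 0xE07E896D.
0xE07E896D = 3766389101.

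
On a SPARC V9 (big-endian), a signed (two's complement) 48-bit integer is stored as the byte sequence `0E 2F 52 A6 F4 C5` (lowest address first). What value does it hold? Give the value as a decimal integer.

15596412925125

Big-endian: lowest address holds the most-significant byte.
The bytes are already most-significant first: 0x0E2F52A6F4C5.
0x0E2F52A6F4C5 = 15596412925125.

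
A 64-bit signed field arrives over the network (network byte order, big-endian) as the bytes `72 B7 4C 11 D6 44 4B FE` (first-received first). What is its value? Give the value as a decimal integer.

8266159280554789886

Big-endian: lowest address holds the most-significant byte.
The bytes are already most-significant first: 0x72B74C11D6444BFE.
0x72B74C11D6444BFE = 8266159280554789886.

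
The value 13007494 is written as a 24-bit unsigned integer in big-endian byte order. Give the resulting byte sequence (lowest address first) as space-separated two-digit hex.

13007494 in hexadecimal, padded to 24 bits, is 0xC67A86.
Split into bytes (most-significant first): C6 7A 86.
In big-endian order the high byte comes first in memory.
So the memory order matches the most-significant-first order: C6 7A 86.

C6 7A 86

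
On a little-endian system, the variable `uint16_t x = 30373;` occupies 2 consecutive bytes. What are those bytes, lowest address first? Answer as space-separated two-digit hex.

30373 in hexadecimal, padded to 16 bits, is 0x76A5.
Split into bytes (most-significant first): 76 A5.
In little-endian order the low byte comes first in memory.
So at ascending addresses the bytes are A5 76.

A5 76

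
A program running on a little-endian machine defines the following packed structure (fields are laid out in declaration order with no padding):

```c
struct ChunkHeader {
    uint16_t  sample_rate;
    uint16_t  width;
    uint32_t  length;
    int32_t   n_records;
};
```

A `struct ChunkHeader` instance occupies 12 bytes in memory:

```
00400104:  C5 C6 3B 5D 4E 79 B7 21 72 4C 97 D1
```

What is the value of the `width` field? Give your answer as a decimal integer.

`width` follows `sample_rate` (2 bytes), so it starts at byte offset 2 and occupies 2 bytes.
Bytes at offsets 2..3: 3B 5D.
Little-endian stores the least-significant byte at the lowest address.
Reassemble most-significant byte first: 5D 3B → 0x5D3B.
0x5D3B = 23867.

23867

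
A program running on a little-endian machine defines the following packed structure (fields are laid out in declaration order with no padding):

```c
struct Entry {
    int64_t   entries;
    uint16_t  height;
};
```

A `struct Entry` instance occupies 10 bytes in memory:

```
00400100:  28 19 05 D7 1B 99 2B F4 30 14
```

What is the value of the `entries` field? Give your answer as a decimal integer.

`entries` is the first field, at byte offset 0, occupying 8 bytes.
Bytes at offsets 0..7: 28 19 05 D7 1B 99 2B F4.
Little-endian stores the least-significant byte at the lowest address.
Reassemble most-significant byte first: F4 2B 99 1B D7 05 19 28 → 0xF42B991BD7051928.
Top bit is set, so as a signed 64-bit value this is 0xF42B991BD7051928 − 2^64 = -852419359605974744.

-852419359605974744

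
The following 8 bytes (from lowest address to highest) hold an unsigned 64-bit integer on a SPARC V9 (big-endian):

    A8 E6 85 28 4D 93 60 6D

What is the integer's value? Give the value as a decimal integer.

12170561451162034285

Big-endian stores the most-significant byte at the lowest address.
The bytes are already most-significant first: 0xA8E685284D93606D.
0xA8E685284D93606D = 12170561451162034285.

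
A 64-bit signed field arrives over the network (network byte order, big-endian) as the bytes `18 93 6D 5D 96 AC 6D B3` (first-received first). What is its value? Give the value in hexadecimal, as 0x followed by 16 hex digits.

Big-endian stores the most-significant byte at the lowest address.
The bytes are already most-significant first: 0x18936D5D96AC6DB3.

0x18936D5D96AC6DB3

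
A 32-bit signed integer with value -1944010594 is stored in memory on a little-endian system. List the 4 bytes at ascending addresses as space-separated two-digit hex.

Two's complement of -1944010594 in 32 bits: 1944010594 = 0x73DF3F62; invert → 0x8C20C09D; add 1 → 0x8C20C09E.
Split into bytes (most-significant first): 8C 20 C0 9E.
Little-endian: lowest address holds the least-significant byte.
So at ascending addresses the bytes are 9E C0 20 8C.

9E C0 20 8C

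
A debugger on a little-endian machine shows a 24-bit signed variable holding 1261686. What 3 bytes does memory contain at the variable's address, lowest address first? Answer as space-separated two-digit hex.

76 40 13

1261686 in hexadecimal, padded to 24 bits, is 0x134076.
Split into bytes (most-significant first): 13 40 76.
Little-endian stores the least-significant byte at the lowest address.
So at ascending addresses the bytes are 76 40 13.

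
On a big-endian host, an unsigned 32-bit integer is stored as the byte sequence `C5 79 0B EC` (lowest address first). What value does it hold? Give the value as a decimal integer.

Big-endian: lowest address holds the most-significant byte.
The bytes are already most-significant first: 0xC5790BEC.
0xC5790BEC = 3313044460.

3313044460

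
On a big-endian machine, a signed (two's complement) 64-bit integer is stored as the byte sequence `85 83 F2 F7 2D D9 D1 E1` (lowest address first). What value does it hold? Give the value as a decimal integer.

-8825943701275946527

Big-endian: lowest address holds the most-significant byte.
The bytes are already most-significant first: 0x8583F2F72DD9D1E1.
Top bit is set, so as a signed 64-bit value this is 0x8583F2F72DD9D1E1 − 2^64 = -8825943701275946527.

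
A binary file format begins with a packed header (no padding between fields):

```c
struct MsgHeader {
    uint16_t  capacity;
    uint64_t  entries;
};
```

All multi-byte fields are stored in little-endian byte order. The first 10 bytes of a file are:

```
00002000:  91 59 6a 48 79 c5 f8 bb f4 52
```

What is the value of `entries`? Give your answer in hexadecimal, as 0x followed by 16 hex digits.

0x52F4BBF8C579486A

`entries` follows `capacity` (2 bytes), so it starts at byte offset 2 and occupies 8 bytes.
Bytes at offsets 2..9: 6A 48 79 C5 F8 BB F4 52.
Little-endian stores the least-significant byte at the lowest address.
Reassemble most-significant byte first: 52 F4 BB F8 C5 79 48 6A → 0x52F4BBF8C579486A.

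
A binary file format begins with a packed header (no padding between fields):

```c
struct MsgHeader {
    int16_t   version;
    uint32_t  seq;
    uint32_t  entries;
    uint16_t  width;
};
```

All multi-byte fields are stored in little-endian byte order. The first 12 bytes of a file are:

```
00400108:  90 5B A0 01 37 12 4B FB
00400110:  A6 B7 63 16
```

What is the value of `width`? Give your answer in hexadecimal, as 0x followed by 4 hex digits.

`width` follows `version` (2 B), `seq` (4 B), `entries` (4 B), so it starts at offset 2 + 4 + 4 = 10 and occupies 2 bytes.
Bytes at offsets 10..11: 63 16.
Little-endian: lowest address holds the least-significant byte.
Reassemble most-significant byte first: 16 63 → 0x1663.

0x1663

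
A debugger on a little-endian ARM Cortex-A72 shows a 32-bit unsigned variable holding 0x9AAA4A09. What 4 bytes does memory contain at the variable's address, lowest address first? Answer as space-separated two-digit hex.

09 4A AA 9A

Split into bytes (most-significant first): 9A AA 4A 09.
Little-endian stores the least-significant byte at the lowest address.
So at ascending addresses the bytes are 09 4A AA 9A.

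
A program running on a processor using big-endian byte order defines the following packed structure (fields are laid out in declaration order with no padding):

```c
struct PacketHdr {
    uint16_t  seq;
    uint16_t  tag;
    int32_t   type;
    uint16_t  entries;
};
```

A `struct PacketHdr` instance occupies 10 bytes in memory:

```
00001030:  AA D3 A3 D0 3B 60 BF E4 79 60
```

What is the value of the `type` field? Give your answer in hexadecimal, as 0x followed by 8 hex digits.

0x3B60BFE4

`type` follows `seq` (2 B), `tag` (2 B), so it starts at offset 2 + 2 = 4 and occupies 4 bytes.
Bytes at offsets 4..7: 3B 60 BF E4.
Big-endian: lowest address holds the most-significant byte.
The bytes are already most-significant first: 0x3B60BFE4.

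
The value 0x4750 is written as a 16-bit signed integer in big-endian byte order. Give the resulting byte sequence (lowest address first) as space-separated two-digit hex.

Split into bytes (most-significant first): 47 50.
Big-endian: lowest address holds the most-significant byte.
So the memory order matches the most-significant-first order: 47 50.

47 50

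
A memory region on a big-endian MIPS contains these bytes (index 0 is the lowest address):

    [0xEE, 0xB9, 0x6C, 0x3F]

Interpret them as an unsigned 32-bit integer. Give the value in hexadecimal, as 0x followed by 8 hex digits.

Big-endian: lowest address holds the most-significant byte.
The bytes are already most-significant first: 0xEEB96C3F.

0xEEB96C3F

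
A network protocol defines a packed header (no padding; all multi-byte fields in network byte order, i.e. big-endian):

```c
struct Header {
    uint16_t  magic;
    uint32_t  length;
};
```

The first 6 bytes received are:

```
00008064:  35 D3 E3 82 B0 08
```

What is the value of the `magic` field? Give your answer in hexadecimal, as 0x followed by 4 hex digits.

`magic` is the first field, at byte offset 0, occupying 2 bytes.
Bytes at offsets 0..1: 35 D3.
In big-endian order the high byte comes first in memory.
The bytes are already most-significant first: 0x35D3.

0x35D3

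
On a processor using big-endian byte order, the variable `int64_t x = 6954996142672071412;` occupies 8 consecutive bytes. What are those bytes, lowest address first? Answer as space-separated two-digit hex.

6954996142672071412 in hexadecimal, padded to 64 bits, is 0x60851C24822E4AF4.
Split into bytes (most-significant first): 60 85 1C 24 82 2E 4A F4.
Big-endian stores the most-significant byte at the lowest address.
So the memory order matches the most-significant-first order: 60 85 1C 24 82 2E 4A F4.

60 85 1C 24 82 2E 4A F4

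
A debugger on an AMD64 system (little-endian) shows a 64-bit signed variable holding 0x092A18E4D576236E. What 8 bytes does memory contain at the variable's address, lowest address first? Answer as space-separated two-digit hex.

Split into bytes (most-significant first): 09 2A 18 E4 D5 76 23 6E.
Little-endian: lowest address holds the least-significant byte.
So at ascending addresses the bytes are 6E 23 76 D5 E4 18 2A 09.

6E 23 76 D5 E4 18 2A 09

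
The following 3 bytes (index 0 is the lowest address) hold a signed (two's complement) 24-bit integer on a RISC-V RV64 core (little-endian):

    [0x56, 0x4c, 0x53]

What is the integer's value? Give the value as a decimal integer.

Little-endian stores the least-significant byte at the lowest address.
Reassemble most-significant byte first: 53 4C 56 → 0x534C56.
0x534C56 = 5459030.

5459030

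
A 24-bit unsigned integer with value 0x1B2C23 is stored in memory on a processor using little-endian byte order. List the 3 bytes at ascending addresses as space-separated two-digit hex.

23 2C 1B

Split into bytes (most-significant first): 1B 2C 23.
In little-endian order the low byte comes first in memory.
So at ascending addresses the bytes are 23 2C 1B.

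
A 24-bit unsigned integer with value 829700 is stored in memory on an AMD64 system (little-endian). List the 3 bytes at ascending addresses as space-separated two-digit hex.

829700 in hexadecimal, padded to 24 bits, is 0x0CA904.
Split into bytes (most-significant first): 0C A9 04.
Little-endian stores the least-significant byte at the lowest address.
So at ascending addresses the bytes are 04 A9 0C.

04 A9 0C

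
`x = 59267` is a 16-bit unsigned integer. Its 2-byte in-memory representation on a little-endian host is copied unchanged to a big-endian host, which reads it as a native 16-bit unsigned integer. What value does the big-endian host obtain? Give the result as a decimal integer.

33767

59267 in 16-bit hexadecimal is 0xE783.
Stored little-endian, the bytes at ascending addresses are 83 E7.
Read back as big-endian, the last byte is least significant, giving 0x83E7.
0x83E7 = 33767.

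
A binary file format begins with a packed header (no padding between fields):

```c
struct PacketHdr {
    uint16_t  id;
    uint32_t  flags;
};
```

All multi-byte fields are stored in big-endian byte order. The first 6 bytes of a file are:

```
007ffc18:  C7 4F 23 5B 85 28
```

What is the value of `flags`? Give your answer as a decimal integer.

593200424

`flags` follows `id` (2 bytes), so it starts at byte offset 2 and occupies 4 bytes.
Bytes at offsets 2..5: 23 5B 85 28.
In big-endian order the high byte comes first in memory.
The bytes are already most-significant first: 0x235B8528.
0x235B8528 = 593200424.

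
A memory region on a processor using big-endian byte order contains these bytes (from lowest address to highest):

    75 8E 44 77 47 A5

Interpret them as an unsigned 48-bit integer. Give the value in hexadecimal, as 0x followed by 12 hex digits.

0x758E447747A5

Big-endian stores the most-significant byte at the lowest address.
The bytes are already most-significant first: 0x758E447747A5.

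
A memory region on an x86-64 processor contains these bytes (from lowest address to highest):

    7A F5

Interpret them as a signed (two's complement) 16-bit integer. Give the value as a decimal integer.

-2694

Little-endian: lowest address holds the least-significant byte.
Reassemble most-significant byte first: F5 7A → 0xF57A.
Top bit is set, so as a signed 16-bit value this is 0xF57A − 2^16 = -2694.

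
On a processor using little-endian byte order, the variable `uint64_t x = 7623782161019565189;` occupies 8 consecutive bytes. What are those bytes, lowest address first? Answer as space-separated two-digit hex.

7623782161019565189 in hexadecimal, padded to 64 bits, is 0x69CD1D7BA087F485.
Split into bytes (most-significant first): 69 CD 1D 7B A0 87 F4 85.
In little-endian order the low byte comes first in memory.
So at ascending addresses the bytes are 85 F4 87 A0 7B 1D CD 69.

85 F4 87 A0 7B 1D CD 69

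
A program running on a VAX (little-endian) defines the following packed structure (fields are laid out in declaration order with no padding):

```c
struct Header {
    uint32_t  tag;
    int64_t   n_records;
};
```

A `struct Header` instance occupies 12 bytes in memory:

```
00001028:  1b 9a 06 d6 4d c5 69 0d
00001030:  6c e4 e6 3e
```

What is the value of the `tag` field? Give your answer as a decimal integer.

3590756891

`tag` is the first field, at byte offset 0, occupying 4 bytes.
Bytes at offsets 0..3: 1B 9A 06 D6.
Little-endian: lowest address holds the least-significant byte.
Reassemble most-significant byte first: D6 06 9A 1B → 0xD6069A1B.
0xD6069A1B = 3590756891.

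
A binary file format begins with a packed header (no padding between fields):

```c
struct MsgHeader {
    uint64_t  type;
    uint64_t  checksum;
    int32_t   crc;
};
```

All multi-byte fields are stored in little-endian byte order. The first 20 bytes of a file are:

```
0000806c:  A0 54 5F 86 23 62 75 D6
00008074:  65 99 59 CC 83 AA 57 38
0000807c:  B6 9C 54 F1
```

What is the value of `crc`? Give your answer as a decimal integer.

-246113098

`crc` follows `type` (8 B), `checksum` (8 B), so it starts at offset 8 + 8 = 16 and occupies 4 bytes.
Bytes at offsets 16..19: B6 9C 54 F1.
Little-endian stores the least-significant byte at the lowest address.
Reassemble most-significant byte first: F1 54 9C B6 → 0xF1549CB6.
Top bit is set, so as a signed 32-bit value this is 0xF1549CB6 − 2^32 = -246113098.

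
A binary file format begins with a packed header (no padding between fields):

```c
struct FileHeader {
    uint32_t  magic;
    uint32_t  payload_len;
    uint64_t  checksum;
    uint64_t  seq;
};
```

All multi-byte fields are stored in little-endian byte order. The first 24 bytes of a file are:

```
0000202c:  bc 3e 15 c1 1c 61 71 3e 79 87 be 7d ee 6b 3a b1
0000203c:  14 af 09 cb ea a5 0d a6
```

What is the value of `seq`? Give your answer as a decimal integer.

`seq` follows `magic` (4 B), `payload_len` (4 B), `checksum` (8 B), so it starts at offset 4 + 4 + 8 = 16 and occupies 8 bytes.
Bytes at offsets 16..23: 14 AF 09 CB EA A5 0D A6.
In little-endian order the low byte comes first in memory.
Reassemble most-significant byte first: A6 0D A5 EA CB 09 AF 14 → 0xA60DA5EACB09AF14.
0xA60DA5EACB09AF14 = 11965402212840615700.

11965402212840615700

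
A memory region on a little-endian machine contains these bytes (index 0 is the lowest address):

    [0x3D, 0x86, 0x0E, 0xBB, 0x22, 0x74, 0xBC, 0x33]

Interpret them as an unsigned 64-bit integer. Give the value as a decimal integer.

Little-endian stores the least-significant byte at the lowest address.
Reassemble most-significant byte first: 33 BC 74 22 BB 0E 86 3D → 0x33BC7422BB0E863D.
0x33BC7422BB0E863D = 3727982284071929405.

3727982284071929405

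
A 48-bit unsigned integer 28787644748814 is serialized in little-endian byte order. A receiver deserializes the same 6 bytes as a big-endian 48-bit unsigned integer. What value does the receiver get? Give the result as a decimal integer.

28787644748814 in 48-bit hexadecimal is 0x1A2EA556D40E.
Stored little-endian, the bytes at ascending addresses are 0E D4 56 A5 2E 1A.
Read back as big-endian, the last byte is least significant, giving 0x0ED456A52E1A.
0x0ED456A52E1A = 16305149521434.

16305149521434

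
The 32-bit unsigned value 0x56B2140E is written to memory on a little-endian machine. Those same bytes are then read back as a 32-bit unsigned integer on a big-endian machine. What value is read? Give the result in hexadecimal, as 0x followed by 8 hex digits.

Stored little-endian, the bytes at ascending addresses are 0E 14 B2 56.
Read back as big-endian, the last byte is least significant, giving 0x0E14B256.

0x0E14B256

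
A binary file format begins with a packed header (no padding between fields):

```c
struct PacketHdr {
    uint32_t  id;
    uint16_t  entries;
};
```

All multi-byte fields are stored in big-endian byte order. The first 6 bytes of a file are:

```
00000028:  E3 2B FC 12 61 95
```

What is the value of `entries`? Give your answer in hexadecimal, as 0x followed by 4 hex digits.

0x6195

`entries` follows `id` (4 bytes), so it starts at byte offset 4 and occupies 2 bytes.
Bytes at offsets 4..5: 61 95.
Big-endian stores the most-significant byte at the lowest address.
The bytes are already most-significant first: 0x6195.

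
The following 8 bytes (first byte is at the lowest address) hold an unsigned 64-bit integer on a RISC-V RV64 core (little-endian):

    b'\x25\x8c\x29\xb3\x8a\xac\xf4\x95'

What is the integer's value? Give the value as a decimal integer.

Little-endian stores the least-significant byte at the lowest address.
Reassemble most-significant byte first: 95 F4 AC 8A B3 29 8C 25 → 0x95F4AC8AB3298C25.
0x95F4AC8AB3298C25 = 10805451117679971365.

10805451117679971365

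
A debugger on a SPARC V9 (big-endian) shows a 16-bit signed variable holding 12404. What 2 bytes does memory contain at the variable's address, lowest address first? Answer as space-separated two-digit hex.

12404 in hexadecimal, padded to 16 bits, is 0x3074.
Split into bytes (most-significant first): 30 74.
Big-endian: lowest address holds the most-significant byte.
So the memory order matches the most-significant-first order: 30 74.

30 74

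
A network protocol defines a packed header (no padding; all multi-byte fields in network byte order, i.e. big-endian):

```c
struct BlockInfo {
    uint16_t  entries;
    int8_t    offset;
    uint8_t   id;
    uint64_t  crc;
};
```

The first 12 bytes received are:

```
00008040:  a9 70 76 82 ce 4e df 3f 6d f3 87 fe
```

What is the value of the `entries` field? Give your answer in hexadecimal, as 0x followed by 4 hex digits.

`entries` is the first field, at byte offset 0, occupying 2 bytes.
Bytes at offsets 0..1: A9 70.
Big-endian stores the most-significant byte at the lowest address.
The bytes are already most-significant first: 0xA970.

0xA970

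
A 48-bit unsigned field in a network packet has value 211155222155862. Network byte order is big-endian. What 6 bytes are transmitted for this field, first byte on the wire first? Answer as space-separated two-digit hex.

C0 0B 68 02 52 56

211155222155862 in hexadecimal, padded to 48 bits, is 0xC00B68025256.
Split into bytes (most-significant first): C0 0B 68 02 52 56.
Big-endian: lowest address holds the most-significant byte.
So the memory order matches the most-significant-first order: C0 0B 68 02 52 56.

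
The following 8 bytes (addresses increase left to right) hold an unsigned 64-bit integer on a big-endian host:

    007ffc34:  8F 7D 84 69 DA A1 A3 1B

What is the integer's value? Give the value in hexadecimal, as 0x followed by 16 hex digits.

Big-endian: lowest address holds the most-significant byte.
The bytes are already most-significant first: 0x8F7D8469DAA1A31B.

0x8F7D8469DAA1A31B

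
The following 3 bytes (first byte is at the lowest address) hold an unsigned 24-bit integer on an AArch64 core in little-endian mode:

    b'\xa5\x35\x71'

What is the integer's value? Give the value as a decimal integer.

7419301

Little-endian stores the least-significant byte at the lowest address.
Reassemble most-significant byte first: 71 35 A5 → 0x7135A5.
0x7135A5 = 7419301.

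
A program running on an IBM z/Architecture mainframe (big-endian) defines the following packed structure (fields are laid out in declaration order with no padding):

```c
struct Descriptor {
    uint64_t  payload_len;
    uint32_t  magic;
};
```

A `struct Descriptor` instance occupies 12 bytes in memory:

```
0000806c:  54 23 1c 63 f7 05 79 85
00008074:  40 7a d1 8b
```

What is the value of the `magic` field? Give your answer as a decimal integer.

`magic` follows `payload_len` (8 bytes), so it starts at byte offset 8 and occupies 4 bytes.
Bytes at offsets 8..11: 40 7A D1 8B.
Big-endian: lowest address holds the most-significant byte.
The bytes are already most-significant first: 0x407AD18B.
0x407AD18B = 1081790859.

1081790859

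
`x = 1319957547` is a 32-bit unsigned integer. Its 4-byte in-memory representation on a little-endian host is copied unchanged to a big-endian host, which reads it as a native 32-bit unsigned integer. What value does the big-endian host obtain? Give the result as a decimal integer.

737455182

1319957547 in 32-bit hexadecimal is 0x4EACF42B.
Stored little-endian, the bytes at ascending addresses are 2B F4 AC 4E.
Read back as big-endian, the last byte is least significant, giving 0x2BF4AC4E.
0x2BF4AC4E = 737455182.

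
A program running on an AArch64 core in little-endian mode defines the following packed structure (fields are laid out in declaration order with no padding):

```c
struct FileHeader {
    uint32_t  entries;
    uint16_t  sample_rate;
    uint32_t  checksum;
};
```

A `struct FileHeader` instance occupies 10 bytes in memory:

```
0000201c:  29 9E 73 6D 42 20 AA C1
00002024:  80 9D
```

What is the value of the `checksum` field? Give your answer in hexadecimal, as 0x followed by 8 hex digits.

0x9D80C1AA

`checksum` follows `entries` (4 B), `sample_rate` (2 B), so it starts at offset 4 + 2 = 6 and occupies 4 bytes.
Bytes at offsets 6..9: AA C1 80 9D.
Little-endian stores the least-significant byte at the lowest address.
Reassemble most-significant byte first: 9D 80 C1 AA → 0x9D80C1AA.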